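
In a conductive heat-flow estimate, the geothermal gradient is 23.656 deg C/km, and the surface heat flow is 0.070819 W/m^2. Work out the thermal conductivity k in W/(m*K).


k = q * 1000 / grad
k = 0.070819 * 1000 / 23.656
k = 2.9937 W/(m*K)


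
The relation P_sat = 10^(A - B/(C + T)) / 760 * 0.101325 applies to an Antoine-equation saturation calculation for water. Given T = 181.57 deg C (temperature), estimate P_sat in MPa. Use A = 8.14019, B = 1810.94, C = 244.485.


P_sat = 10^(A - B/(C + T)) / 760 * 0.101325
P_sat = 10^(8.14019 - 1810.94/(244.485 + 181.57)) / 760 * 0.101325
P_sat = 1.0342 MPa


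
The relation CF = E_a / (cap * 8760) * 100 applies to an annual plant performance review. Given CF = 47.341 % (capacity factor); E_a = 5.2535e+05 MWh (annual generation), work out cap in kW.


cap = E_a / (CF/100 * 8760)
cap = 5.2535e+05 / (47.341/100 * 8760)
cap = 126.6798 MW
Convert: 126.6798 MW * 1000.0 = 1.2668e+05 kW
cap = 1.2668e+05 kW


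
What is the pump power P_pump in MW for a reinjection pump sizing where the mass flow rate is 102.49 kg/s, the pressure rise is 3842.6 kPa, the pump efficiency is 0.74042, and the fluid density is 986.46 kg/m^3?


P_pump = mdot * dP / (rho * eta)
P_pump = 102.49 * 3842.6 / (986.46 * 0.74042)
P_pump = 539.1990 kW
Convert: 539.1990 kW * 0.001 = 0.53920 MW
P_pump = 0.53920 MW


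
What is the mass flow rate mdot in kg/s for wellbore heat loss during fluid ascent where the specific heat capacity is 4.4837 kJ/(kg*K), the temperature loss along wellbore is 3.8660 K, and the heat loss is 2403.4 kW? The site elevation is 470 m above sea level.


mdot = Q_loss / (cp * dT)
mdot = 2403.4 / (4.4837 * 3.8660)
mdot = 138.65 kg/s


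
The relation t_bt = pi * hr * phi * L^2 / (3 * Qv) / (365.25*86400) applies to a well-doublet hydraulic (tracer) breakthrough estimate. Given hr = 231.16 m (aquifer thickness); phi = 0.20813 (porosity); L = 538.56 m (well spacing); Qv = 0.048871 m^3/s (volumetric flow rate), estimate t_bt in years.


t_bt = pi * hr * phi * L^2 / (3 * Qv) / (365.25*86400)
t_bt = pi * 231.16 * 0.20813 * 538.56^2 / (3 * 0.048871) / (365.25*86400)
t_bt = 9.4752 years


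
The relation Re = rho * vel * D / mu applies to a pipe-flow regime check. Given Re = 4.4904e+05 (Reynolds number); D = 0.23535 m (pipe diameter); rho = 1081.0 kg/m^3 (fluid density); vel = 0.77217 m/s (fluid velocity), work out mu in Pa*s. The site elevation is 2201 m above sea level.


mu = rho * vel * D / Re
mu = 1081.0 * 0.77217 * 0.23535 / 4.4904e+05
mu = 0.00043749 Pa*s


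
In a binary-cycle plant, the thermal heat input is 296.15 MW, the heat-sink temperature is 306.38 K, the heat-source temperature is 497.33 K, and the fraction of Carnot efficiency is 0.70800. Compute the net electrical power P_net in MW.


Step 1: eta = (1 - Tc/Th)*f = (1 - 306.38/497.33)*0.708 = 0.2718368
Step 2: P_net = eta * Q_in = 0.2718368 * 296.15 = 80.504 MW
P_net = 80.504 MW


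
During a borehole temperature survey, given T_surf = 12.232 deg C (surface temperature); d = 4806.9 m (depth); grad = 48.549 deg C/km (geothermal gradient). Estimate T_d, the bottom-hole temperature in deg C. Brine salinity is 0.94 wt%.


T_d = T_surf + grad * d / 1000
T_d = 12.232 + 48.549 * 4806.9 / 1000
T_d = 245.60 deg C


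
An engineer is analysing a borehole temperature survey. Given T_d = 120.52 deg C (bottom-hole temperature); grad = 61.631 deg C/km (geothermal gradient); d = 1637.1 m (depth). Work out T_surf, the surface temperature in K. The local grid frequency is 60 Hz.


T_surf = T_d - grad * d / 1000
T_surf = 120.52 - 61.631 * 1637.1 / 1000
T_surf = 19.62389 deg C
Convert to K: 19.62389 + 273.15 = 292.77 K
T_surf = 292.77 K


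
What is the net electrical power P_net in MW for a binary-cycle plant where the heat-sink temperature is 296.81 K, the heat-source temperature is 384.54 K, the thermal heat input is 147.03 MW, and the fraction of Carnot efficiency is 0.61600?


Step 1: eta = (1 - Tc/Th)*f = (1 - 296.81/384.54)*0.616 = 0.1405359
Step 2: P_net = eta * Q_in = 0.1405359 * 147.03 = 20.663 MW
P_net = 20.663 MW


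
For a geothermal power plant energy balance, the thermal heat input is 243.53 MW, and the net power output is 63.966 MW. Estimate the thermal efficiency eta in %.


eta = W_net / Q_in * 100
eta = 63.966 / 243.53 * 100
eta = 26.266 %


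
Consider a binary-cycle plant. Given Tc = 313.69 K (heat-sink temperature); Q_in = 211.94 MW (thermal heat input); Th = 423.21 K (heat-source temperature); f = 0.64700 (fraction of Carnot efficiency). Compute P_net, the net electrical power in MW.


Step 1: eta = (1 - Tc/Th)*f = (1 - 313.69/423.21)*0.647 = 0.1674333
Step 2: P_net = eta * Q_in = 0.1674333 * 211.94 = 35.486 MW
P_net = 35.486 MW


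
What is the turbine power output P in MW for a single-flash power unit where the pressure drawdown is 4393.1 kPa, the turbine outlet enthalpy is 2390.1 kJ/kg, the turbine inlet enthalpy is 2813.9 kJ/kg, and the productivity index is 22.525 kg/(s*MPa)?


Step 1: mdot = PI * dP / 1000 = 22.525 * 4393.1 / 1000 = 98.95458 kg/s
Step 2: P = mdot*(h_in - h_out)/1000 = 98.95458*(2813.9 - 2390.1)/1000 = 41.937 MW
P = 41.937 MW


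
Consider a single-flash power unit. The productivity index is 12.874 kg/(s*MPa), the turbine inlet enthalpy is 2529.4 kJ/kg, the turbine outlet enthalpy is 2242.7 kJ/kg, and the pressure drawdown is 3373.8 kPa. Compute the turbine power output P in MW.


Step 1: mdot = PI * dP / 1000 = 12.874 * 3373.8 / 1000 = 43.43430 kg/s
Step 2: P = mdot*(h_in - h_out)/1000 = 43.43430*(2529.4 - 2242.7)/1000 = 12.453 MW
P = 12.453 MW


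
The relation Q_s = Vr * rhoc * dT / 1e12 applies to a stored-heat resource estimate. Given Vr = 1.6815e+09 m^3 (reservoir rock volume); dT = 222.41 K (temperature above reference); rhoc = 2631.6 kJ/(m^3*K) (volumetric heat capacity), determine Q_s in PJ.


Q_s = Vr * rhoc * dT / 1e12
Q_s = 1.6815e+09 * 2631.6 * 222.41 / 1e12
Q_s = 984.17 PJ


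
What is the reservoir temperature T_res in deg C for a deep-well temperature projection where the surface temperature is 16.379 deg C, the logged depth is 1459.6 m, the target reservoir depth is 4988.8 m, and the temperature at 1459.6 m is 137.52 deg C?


Step 1: grad = (T_d1 - T_surf)/d1 * 1000 = (137.52 - 16.379)/1459.6 * 1000 = 82.99603 deg C/km
Step 2: T_res = T_surf + grad*d2/1000 = 16.379 + 82.99603*4988.8/1000 = 430.43 deg C
T_res = 430.43 deg C


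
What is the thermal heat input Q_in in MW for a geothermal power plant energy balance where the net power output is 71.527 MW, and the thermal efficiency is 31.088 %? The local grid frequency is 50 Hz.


Q_in = W_net / (eta / 100)
Q_in = 71.527 / (31.088 / 100)
Q_in = 230.08 MW


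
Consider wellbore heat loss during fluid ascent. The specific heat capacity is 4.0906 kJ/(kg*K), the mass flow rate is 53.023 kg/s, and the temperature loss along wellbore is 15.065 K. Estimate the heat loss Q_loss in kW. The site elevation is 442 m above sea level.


Q_loss = mdot * cp * dT
Q_loss = 53.023 * 4.0906 * 15.065
Q_loss = 3267.5 kW


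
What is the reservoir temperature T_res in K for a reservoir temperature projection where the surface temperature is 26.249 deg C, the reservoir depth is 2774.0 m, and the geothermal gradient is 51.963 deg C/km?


T_res = T_surf + grad * d / 1000
T_res = 26.249 + 51.963 * 2774.0 / 1000
T_res = 170.3944 deg C
Convert to K: 170.3944 + 273.15 = 443.54 K
T_res = 443.54 K


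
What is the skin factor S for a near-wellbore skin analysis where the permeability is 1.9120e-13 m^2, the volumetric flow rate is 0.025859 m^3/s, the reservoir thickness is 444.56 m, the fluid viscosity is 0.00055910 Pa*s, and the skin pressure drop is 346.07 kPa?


S = dP_s * 1000 * 2*pi*k*hr / (q*mu)
S = 346.07 * 1000 * 2*pi*1.9120e-13*444.56 / (0.025859*0.00055910)
S = 12.784


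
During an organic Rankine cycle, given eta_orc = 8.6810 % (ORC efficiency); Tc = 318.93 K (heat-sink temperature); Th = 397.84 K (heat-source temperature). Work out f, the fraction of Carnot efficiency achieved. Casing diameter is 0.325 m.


f = (eta_orc/100) / (1 - Tc/Th)
f = (8.6810/100) / (1 - 318.93/397.84)
f = 0.43767


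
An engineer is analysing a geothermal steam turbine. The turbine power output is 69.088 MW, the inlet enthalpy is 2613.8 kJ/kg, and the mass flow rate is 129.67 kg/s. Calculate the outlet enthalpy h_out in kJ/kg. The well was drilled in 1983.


h_out = h_in - P * 1000 / mdot
h_out = 2613.8 - 69.088 * 1000 / 129.67
h_out = 2081.0 kJ/kg


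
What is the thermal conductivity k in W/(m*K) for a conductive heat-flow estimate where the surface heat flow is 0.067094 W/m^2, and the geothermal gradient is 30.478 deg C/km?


k = q * 1000 / grad
k = 0.067094 * 1000 / 30.478
k = 2.2014 W/(m*K)


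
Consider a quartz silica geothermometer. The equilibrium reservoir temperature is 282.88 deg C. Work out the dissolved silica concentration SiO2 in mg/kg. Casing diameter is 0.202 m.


SiO2 = 10^(5.19 - 1309/(T_eq + 273.15))
SiO2 = 10^(5.19 - 1309/(282.88 + 273.15))
SiO2 = 685.19 mg/kg


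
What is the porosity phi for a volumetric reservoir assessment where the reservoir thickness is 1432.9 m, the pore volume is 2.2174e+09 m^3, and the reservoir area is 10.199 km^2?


phi = Vp / (A * 1e6 * hr)
phi = 2.2174e+09 / (10.199 * 1e6 * 1432.9)
phi = 0.15173


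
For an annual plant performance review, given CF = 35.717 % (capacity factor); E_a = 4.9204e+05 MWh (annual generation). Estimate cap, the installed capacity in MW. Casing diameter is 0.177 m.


cap = E_a / (CF/100 * 8760)
cap = 4.9204e+05 / (35.717/100 * 8760)
cap = 157.26 MW


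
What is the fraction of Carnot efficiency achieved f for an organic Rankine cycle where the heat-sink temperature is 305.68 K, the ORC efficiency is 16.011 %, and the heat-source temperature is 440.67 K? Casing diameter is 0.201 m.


f = (eta_orc/100) / (1 - Tc/Th)
f = (16.011/100) / (1 - 305.68/440.67)
f = 0.52267


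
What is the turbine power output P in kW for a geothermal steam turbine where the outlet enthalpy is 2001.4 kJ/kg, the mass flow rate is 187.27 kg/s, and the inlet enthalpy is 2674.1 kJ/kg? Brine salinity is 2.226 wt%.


P = mdot * (h_in - h_out) / 1000
P = 187.27 * (2674.1 - 2001.4) / 1000
P = 125.9765 MW
Convert: 125.9765 MW * 1000.0 = 1.2598e+05 kW
P = 1.2598e+05 kW


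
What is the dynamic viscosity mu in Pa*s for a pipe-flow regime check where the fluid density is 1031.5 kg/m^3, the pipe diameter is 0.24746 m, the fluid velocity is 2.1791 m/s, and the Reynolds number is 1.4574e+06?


mu = rho * vel * D / Re
mu = 1031.5 * 2.1791 * 0.24746 / 1.4574e+06
mu = 0.00038166 Pa*s


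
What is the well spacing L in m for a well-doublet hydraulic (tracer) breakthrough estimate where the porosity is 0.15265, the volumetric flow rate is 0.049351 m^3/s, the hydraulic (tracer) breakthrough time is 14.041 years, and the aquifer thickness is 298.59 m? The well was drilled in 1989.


L = sqrt(t_bt*365.25*86400*3*Qv / (pi*hr*phi))
L = sqrt(14.041*365.25*86400*3*0.049351 / (pi*298.59*0.15265))
L = 676.86 m


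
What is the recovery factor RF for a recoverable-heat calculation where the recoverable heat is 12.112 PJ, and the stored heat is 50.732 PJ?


RF = Q_rec / Q_s
RF = 12.112 / 50.732
RF = 0.23874


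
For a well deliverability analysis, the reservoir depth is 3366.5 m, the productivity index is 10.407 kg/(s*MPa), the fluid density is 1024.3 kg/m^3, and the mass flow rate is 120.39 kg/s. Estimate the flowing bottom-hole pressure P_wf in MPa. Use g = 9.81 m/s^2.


Step 1: P_i = rho*g*h/1e6 = 1024.3*9.81*3366.5/1e6 = 33.82788 MPa
Step 2: P_wf = P_i - mdot/PI = 33.82788 - 120.39/10.407 = 22.260 MPa
P_wf = 22.260 MPa


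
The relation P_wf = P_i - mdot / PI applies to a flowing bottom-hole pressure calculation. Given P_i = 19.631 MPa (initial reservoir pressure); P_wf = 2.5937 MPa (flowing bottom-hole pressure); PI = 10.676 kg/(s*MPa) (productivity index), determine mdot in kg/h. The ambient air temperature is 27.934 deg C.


mdot = (P_i - P_wf) * PI
mdot = (19.631 - 2.5937) * 10.676
mdot = 181.8902 kg/s
Convert: 181.8902 kg/s * 3600.0 = 6.5480e+05 kg/h
mdot = 6.5480e+05 kg/h


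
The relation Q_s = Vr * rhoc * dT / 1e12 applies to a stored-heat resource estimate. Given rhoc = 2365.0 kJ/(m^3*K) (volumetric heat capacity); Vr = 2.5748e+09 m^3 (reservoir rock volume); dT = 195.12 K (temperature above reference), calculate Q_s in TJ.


Q_s = Vr * rhoc * dT / 1e12
Q_s = 2.5748e+09 * 2365.0 * 195.12 / 1e12
Q_s = 1188.164 PJ
Convert: 1188.164 PJ * 1000.0 = 1.1882e+06 TJ
Q_s = 1.1882e+06 TJ


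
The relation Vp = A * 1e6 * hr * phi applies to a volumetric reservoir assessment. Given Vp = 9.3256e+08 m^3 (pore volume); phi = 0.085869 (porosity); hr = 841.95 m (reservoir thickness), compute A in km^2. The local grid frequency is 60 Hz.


A = Vp / (1e6 * hr * phi)
A = 9.3256e+08 / (1e6 * 841.95 * 0.085869)
A = 12.899 km^2


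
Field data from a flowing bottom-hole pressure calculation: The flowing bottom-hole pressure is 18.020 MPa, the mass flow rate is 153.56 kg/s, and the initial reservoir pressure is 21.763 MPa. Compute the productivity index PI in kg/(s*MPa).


PI = mdot / (P_i - P_wf)
PI = 153.56 / (21.763 - 18.020)
PI = 41.026 kg/(s*MPa)


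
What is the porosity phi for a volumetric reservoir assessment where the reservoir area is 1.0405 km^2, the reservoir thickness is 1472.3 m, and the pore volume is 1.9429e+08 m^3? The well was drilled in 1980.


phi = Vp / (A * 1e6 * hr)
phi = 1.9429e+08 / (1.0405 * 1e6 * 1472.3)
phi = 0.12683


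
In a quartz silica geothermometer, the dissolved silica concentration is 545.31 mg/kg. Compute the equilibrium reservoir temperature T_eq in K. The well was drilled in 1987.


T_eq = 1309 / (5.19 - log10(SiO2)) - 273.15
T_eq = 1309 / (5.19 - log10(545.31)) - 273.15
T_eq = 260.4047 deg C
Convert to K: 260.4047 + 273.15 = 533.55 K
T_eq = 533.55 K


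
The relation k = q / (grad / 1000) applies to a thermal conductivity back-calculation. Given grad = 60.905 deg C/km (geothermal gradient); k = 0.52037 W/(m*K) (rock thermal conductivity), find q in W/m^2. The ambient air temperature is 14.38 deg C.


q = k * grad / 1000
q = 0.52037 * 60.905 / 1000
q = 0.031693 W/m^2


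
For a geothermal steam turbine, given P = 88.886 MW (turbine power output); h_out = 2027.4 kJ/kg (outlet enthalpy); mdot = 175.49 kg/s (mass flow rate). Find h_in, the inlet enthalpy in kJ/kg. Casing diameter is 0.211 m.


h_in = h_out + P * 1000 / mdot
h_in = 2027.4 + 88.886 * 1000 / 175.49
h_in = 2533.9 kJ/kg


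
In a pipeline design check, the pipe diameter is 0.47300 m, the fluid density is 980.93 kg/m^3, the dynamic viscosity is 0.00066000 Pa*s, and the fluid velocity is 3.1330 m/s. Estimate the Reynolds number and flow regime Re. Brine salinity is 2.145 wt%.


Step 1: Re = rho*vel*D/mu = 980.93*3.133*0.473/0.00066 = 2.2025e+06
Step 2: Re = 2.2025e+06 > 4000, so flow is turbulent.
Re = 2.2025e+06 (turbulent)


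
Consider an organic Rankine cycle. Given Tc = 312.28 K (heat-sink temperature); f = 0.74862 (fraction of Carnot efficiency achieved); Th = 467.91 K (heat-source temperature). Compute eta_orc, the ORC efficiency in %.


eta_orc = (1 - Tc/Th) * f * 100
eta_orc = (1 - 312.28/467.91) * 0.74862 * 100
eta_orc = 24.900 %


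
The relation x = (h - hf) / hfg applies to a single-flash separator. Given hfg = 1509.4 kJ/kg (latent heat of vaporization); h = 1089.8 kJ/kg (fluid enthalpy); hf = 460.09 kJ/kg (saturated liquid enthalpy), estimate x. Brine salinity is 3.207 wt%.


x = (h - hf) / hfg
x = (1089.8 - 460.09) / 1509.4
x = 0.41719


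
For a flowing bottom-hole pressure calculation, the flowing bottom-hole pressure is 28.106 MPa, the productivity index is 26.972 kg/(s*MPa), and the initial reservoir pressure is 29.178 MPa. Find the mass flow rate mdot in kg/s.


mdot = (P_i - P_wf) * PI
mdot = (29.178 - 28.106) * 26.972
mdot = 28.914 kg/s


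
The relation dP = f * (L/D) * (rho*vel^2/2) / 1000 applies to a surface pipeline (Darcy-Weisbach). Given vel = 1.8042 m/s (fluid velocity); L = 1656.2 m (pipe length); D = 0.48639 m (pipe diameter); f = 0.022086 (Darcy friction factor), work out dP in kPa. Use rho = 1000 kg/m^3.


dP = f * (L/D) * (rho*vel^2/2) / 1000
dP = 0.022086 * (1656.2/0.48639) * (1000*1.8042^2/2) / 1000
dP = 122.40 kPa


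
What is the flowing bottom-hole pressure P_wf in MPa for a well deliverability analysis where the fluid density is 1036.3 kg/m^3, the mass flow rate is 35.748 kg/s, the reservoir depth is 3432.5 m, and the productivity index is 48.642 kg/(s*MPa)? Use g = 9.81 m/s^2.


Step 1: P_i = rho*g*h/1e6 = 1036.3*9.81*3432.5/1e6 = 34.89515 MPa
Step 2: P_wf = P_i - mdot/PI = 34.89515 - 35.748/48.642 = 34.160 MPa
P_wf = 34.160 MPa


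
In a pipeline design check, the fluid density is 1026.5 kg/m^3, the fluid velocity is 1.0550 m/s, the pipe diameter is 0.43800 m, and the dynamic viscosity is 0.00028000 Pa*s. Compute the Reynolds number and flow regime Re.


Step 1: Re = rho*vel*D/mu = 1026.5*1.055*0.438/0.00028 = 1.6941e+06
Step 2: Re = 1.6941e+06 > 4000, so flow is turbulent.
Re = 1.6941e+06 (turbulent)


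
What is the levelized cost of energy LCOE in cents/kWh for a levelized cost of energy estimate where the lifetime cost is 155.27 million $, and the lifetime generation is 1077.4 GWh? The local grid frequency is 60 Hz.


LCOE = C_tot / E_tot * 100
LCOE = 155.27 / 1077.4 * 100
LCOE = 14.412 cents/kWh


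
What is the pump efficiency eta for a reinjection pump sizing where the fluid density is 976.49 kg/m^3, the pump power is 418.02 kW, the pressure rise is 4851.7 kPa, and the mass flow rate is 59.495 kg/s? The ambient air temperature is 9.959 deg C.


eta = mdot * dP / (rho * P_pump)
eta = 59.495 * 4851.7 / (976.49 * 418.02)
eta = 0.70715


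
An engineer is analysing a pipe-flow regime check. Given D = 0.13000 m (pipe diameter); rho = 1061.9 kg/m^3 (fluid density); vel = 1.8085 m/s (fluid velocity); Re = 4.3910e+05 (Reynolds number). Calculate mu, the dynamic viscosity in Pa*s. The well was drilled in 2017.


mu = rho * vel * D / Re
mu = 1061.9 * 1.8085 * 0.13000 / 4.3910e+05
mu = 0.00056857 Pa*s


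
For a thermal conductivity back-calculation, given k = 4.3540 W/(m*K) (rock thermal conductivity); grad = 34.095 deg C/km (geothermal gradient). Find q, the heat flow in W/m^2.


q = k * grad / 1000
q = 4.3540 * 34.095 / 1000
q = 0.14845 W/m^2


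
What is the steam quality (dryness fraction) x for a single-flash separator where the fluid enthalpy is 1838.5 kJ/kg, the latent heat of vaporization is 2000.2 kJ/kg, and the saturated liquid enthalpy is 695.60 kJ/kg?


x = (h - hf) / hfg
x = (1838.5 - 695.60) / 2000.2
x = 0.57139


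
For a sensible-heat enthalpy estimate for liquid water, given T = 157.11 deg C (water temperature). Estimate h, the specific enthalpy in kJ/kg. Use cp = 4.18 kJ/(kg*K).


h = cp * T
h = 4.18 * 157.11
h = 656.72 kJ/kg


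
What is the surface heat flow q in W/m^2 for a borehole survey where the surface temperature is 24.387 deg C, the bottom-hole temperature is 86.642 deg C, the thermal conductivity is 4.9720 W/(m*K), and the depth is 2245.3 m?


Step 1: grad = (T_d - T_surf)/d * 1000 = (86.642 - 24.387)/2245.3 * 1000 = 27.72681 deg C/km
Step 2: q = k * grad / 1000 = 4.972 * 27.72681 / 1000 = 0.13786 W/m^2
q = 0.13786 W/m^2


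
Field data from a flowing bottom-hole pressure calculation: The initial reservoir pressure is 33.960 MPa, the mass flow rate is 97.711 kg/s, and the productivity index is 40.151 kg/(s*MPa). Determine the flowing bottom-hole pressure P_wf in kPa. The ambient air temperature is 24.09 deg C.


P_wf = P_i - mdot / PI
P_wf = 33.960 - 97.711 / 40.151
P_wf = 31.52641 MPa
Convert: 31.52641 MPa * 1000.0 = 31526 kPa
P_wf = 31526 kPa


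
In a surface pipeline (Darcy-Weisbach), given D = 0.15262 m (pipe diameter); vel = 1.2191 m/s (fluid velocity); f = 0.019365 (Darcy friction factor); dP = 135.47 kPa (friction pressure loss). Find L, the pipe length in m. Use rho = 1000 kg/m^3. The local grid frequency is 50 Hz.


L = dP*1000*D / (f*rho*vel^2/2)
L = 135.47*1000*0.15262 / (0.019365*1000*1.2191^2/2)
L = 1436.8 m


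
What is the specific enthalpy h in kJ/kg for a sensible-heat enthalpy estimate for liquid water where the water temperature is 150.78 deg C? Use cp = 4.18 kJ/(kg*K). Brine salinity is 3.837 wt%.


h = cp * T
h = 4.18 * 150.78
h = 630.26 kJ/kg


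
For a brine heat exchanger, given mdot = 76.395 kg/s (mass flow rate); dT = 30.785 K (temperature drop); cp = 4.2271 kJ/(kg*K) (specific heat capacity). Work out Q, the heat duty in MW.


Q = mdot * cp * dT / 1000
Q = 76.395 * 4.2271 * 30.785 / 1000
Q = 9.9414 MW


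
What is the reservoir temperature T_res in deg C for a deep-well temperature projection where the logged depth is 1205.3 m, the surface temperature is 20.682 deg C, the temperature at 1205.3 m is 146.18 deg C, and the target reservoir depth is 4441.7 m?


Step 1: grad = (T_d1 - T_surf)/d1 * 1000 = (146.18 - 20.682)/1205.3 * 1000 = 104.1218 deg C/km
Step 2: T_res = T_surf + grad*d2/1000 = 20.682 + 104.1218*4441.7/1000 = 483.16 deg C
T_res = 483.16 deg C


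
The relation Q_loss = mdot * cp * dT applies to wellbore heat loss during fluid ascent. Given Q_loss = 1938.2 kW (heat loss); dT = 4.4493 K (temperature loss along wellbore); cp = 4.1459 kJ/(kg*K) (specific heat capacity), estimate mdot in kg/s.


mdot = Q_loss / (cp * dT)
mdot = 1938.2 / (4.1459 * 4.4493)
mdot = 105.07 kg/s


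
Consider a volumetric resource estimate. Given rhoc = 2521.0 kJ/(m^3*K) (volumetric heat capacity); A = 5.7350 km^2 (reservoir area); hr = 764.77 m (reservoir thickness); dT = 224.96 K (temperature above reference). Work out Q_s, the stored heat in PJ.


Step 1: Vr = A*1e6*hr = 5.735*1e6*764.77 = 4.385956e+09 m^3
Step 2: Q_s = Vr*rhoc*dT/1e12 = 4.385956e+09*2521.0*224.96/1e12 = 2487.4 PJ
Q_s = 2487.4 PJ


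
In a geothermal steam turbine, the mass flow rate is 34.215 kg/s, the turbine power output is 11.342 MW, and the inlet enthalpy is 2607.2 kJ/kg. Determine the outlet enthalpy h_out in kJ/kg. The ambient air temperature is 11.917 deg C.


h_out = h_in - P * 1000 / mdot
h_out = 2607.2 - 11.342 * 1000 / 34.215
h_out = 2275.7 kJ/kg


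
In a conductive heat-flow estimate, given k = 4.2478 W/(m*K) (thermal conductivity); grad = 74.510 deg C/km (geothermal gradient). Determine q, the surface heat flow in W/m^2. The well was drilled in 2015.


q = k * grad / 1000
q = 4.2478 * 74.510 / 1000
q = 0.31650 W/m^2


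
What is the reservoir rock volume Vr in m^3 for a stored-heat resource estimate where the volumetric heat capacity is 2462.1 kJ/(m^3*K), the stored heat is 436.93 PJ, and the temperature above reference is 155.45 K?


Vr = Q_s * 1e12 / (rhoc * dT)
Vr = 436.93 * 1e12 / (2462.1 * 155.45)
Vr = 1.1416e+09 m^3


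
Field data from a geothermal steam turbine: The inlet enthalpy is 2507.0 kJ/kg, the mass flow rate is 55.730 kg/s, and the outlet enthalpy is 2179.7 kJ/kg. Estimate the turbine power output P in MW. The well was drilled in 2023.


P = mdot * (h_in - h_out) / 1000
P = 55.730 * (2507.0 - 2179.7) / 1000
P = 18.240 MW


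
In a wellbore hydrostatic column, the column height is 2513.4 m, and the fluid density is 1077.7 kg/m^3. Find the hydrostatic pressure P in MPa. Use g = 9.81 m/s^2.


P = rho * g * h / 1e6
P = 1077.7 * 9.81 * 2513.4 / 1e6
P = 26.572 MPa


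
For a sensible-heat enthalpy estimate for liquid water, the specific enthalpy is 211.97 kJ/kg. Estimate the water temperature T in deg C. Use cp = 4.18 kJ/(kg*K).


T = h / cp
T = 211.97 / 4.18
T = 50.711 deg C


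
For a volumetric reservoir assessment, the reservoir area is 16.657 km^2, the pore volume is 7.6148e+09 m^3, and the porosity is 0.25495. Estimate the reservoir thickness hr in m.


hr = Vp / (A * 1e6 * phi)
hr = 7.6148e+09 / (16.657 * 1e6 * 0.25495)
hr = 1793.1 m


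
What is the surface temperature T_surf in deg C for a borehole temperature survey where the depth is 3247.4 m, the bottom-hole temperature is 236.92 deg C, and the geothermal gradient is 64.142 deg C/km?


T_surf = T_d - grad * d / 1000
T_surf = 236.92 - 64.142 * 3247.4 / 1000
T_surf = 28.625 deg C


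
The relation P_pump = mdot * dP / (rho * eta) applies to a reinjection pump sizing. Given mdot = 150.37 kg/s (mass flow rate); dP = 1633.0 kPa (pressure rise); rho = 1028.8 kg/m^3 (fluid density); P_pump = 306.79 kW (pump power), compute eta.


eta = mdot * dP / (rho * P_pump)
eta = 150.37 * 1633.0 / (1028.8 * 306.79)
eta = 0.77799


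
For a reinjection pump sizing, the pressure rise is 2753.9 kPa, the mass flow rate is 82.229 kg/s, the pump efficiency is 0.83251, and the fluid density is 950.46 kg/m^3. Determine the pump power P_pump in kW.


P_pump = mdot * dP / (rho * eta)
P_pump = 82.229 * 2753.9 / (950.46 * 0.83251)
P_pump = 286.19 kW


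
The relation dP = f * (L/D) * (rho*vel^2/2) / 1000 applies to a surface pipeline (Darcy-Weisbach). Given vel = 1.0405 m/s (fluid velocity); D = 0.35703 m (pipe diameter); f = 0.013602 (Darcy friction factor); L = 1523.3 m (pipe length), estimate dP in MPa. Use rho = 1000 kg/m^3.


dP = f * (L/D) * (rho*vel^2/2) / 1000
dP = 0.013602 * (1523.3/0.35703) * (1000*1.0405^2/2) / 1000
dP = 31.41504 kPa
Convert: 31.41504 kPa * 0.001 = 0.031415 MPa
dP = 0.031415 MPa


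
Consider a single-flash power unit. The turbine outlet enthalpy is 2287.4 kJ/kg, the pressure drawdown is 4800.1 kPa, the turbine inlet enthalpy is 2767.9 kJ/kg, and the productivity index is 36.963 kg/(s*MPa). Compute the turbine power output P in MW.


Step 1: mdot = PI * dP / 1000 = 36.963 * 4800.1 / 1000 = 177.4261 kg/s
Step 2: P = mdot*(h_in - h_out)/1000 = 177.4261*(2767.9 - 2287.4)/1000 = 85.253 MW
P = 85.253 MW


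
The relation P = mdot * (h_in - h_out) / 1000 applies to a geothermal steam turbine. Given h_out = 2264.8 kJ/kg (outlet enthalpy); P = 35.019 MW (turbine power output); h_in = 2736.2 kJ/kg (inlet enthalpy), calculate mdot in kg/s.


mdot = P * 1000 / (h_in - h_out)
mdot = 35.019 * 1000 / (2736.2 - 2264.8)
mdot = 74.287 kg/s


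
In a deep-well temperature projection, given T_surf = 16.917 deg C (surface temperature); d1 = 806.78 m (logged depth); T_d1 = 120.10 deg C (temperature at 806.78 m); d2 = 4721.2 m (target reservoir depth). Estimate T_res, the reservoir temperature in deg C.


Step 1: grad = (T_d1 - T_surf)/d1 * 1000 = (120.1 - 16.917)/806.78 * 1000 = 127.8948 deg C/km
Step 2: T_res = T_surf + grad*d2/1000 = 16.917 + 127.8948*4721.2/1000 = 620.73 deg C
T_res = 620.73 deg C


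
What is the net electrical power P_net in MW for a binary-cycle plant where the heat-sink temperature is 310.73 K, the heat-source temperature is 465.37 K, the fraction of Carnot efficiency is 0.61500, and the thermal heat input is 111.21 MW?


Step 1: eta = (1 - Tc/Th)*f = (1 - 310.73/465.37)*0.615 = 0.2043613
Step 2: P_net = eta * Q_in = 0.2043613 * 111.21 = 22.727 MW
P_net = 22.727 MW


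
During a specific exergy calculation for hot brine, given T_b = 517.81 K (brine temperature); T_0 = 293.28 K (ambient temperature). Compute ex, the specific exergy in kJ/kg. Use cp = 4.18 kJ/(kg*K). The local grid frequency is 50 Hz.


ex = cp * ((T_b - T_0) - T_0 * ln(T_b/T_0))
ex = 4.18 * ((517.81 - 293.28) - 293.28 * ln(517.81/293.28))
ex = 241.63 kJ/kg


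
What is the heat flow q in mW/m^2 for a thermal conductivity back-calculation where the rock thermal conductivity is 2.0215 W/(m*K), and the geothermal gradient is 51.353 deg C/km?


q = k * grad / 1000
q = 2.0215 * 51.353 / 1000
q = 0.1038101 W/m^2
Convert: 0.1038101 W/m^2 * 1000.0 = 103.81 mW/m^2
q = 103.81 mW/m^2


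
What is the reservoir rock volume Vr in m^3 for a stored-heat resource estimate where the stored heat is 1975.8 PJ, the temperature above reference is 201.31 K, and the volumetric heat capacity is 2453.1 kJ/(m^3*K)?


Vr = Q_s * 1e12 / (rhoc * dT)
Vr = 1975.8 * 1e12 / (2453.1 * 201.31)
Vr = 4.0009e+09 m^3


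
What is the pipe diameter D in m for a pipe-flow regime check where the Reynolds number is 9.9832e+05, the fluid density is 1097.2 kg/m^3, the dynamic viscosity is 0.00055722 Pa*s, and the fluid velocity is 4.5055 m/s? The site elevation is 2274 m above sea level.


D = Re * mu / (rho * vel)
D = 9.9832e+05 * 0.00055722 / (1097.2 * 4.5055)
D = 0.11253 m


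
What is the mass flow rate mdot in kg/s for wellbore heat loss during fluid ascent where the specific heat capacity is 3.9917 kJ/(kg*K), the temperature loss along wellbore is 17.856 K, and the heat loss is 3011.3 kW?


mdot = Q_loss / (cp * dT)
mdot = 3011.3 / (3.9917 * 17.856)
mdot = 42.249 kg/s


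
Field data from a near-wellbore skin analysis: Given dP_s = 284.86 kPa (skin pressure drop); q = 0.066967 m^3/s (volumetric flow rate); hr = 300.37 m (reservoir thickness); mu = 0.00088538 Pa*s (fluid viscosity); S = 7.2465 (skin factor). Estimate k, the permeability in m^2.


k = S*q*mu / (2*pi*dP_s*1000*hr)
k = 7.2465*0.066967*0.00088538 / (2*pi*284.86*1000*300.37)
k = 7.9919e-13 m^2


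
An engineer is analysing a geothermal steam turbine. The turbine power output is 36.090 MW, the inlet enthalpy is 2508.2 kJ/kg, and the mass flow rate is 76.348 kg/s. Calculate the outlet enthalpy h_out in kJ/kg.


h_out = h_in - P * 1000 / mdot
h_out = 2508.2 - 36.090 * 1000 / 76.348
h_out = 2035.5 kJ/kg


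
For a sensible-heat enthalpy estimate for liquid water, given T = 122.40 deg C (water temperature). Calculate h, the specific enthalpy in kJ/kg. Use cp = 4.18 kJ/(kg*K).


h = cp * T
h = 4.18 * 122.40
h = 511.63 kJ/kg


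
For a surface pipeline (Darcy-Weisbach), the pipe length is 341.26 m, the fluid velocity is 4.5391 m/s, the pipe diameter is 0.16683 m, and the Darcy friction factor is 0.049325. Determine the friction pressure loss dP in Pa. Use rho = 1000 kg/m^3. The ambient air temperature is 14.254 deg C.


dP = f * (L/D) * (rho*vel^2/2) / 1000
dP = 0.049325 * (341.26/0.16683) * (1000*4.5391^2/2) / 1000
dP = 1039.412 kPa
Convert: 1039.412 kPa * 1000.0 = 1.0394e+06 Pa
dP = 1.0394e+06 Pa


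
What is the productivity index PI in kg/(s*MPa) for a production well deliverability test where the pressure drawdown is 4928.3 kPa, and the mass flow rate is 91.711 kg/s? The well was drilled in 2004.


PI = mdot * 1000 / dP
PI = 91.711 * 1000 / 4928.3
PI = 18.609 kg/(s*MPa)


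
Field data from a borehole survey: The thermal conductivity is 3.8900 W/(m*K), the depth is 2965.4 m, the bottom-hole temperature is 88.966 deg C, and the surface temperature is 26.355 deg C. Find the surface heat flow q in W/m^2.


Step 1: grad = (T_d - T_surf)/d * 1000 = (88.966 - 26.355)/2965.4 * 1000 = 21.11385 deg C/km
Step 2: q = k * grad / 1000 = 3.89 * 21.11385 / 1000 = 0.082133 W/m^2
q = 0.082133 W/m^2


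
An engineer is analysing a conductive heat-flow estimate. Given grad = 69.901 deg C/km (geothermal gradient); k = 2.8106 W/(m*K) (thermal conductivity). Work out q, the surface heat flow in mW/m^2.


q = k * grad / 1000
q = 2.8106 * 69.901 / 1000
q = 0.1964638 W/m^2
Convert: 0.1964638 W/m^2 * 1000.0 = 196.46 mW/m^2
q = 196.46 mW/m^2


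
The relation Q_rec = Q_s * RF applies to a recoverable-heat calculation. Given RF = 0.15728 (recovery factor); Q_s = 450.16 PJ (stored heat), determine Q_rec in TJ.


Q_rec = Q_s * RF
Q_rec = 450.16 * 0.15728
Q_rec = 70.80116 PJ
Convert: 70.80116 PJ * 1000.0 = 70801 TJ
Q_rec = 70801 TJ


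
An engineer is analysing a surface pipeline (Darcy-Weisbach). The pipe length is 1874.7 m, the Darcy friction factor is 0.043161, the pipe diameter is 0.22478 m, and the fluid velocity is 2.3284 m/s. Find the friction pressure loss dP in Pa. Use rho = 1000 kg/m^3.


dP = f * (L/D) * (rho*vel^2/2) / 1000
dP = 0.043161 * (1874.7/0.22478) * (1000*2.3284^2/2) / 1000
dP = 975.7775 kPa
Convert: 975.7775 kPa * 1000.0 = 9.7578e+05 Pa
dP = 9.7578e+05 Pa


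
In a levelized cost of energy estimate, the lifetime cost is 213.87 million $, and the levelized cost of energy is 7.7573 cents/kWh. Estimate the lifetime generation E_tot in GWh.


E_tot = C_tot / LCOE * 100
E_tot = 213.87 / 7.7573 * 100
E_tot = 2757.0 GWh


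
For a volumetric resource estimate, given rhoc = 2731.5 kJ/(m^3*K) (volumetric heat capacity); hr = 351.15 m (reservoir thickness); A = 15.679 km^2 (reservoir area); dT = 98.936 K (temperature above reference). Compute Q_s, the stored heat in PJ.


Step 1: Vr = A*1e6*hr = 15.679*1e6*351.15 = 5.505681e+09 m^3
Step 2: Q_s = Vr*rhoc*dT/1e12 = 5.505681e+09*2731.5*98.936/1e12 = 1487.9 PJ
Q_s = 1487.9 PJ


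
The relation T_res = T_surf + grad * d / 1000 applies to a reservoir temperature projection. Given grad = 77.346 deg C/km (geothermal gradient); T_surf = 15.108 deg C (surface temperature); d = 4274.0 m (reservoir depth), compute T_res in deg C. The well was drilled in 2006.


T_res = T_surf + grad * d / 1000
T_res = 15.108 + 77.346 * 4274.0 / 1000
T_res = 345.68 deg C


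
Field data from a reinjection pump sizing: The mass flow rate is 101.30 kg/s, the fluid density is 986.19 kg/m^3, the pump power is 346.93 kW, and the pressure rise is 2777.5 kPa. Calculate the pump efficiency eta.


eta = mdot * dP / (rho * P_pump)
eta = 101.30 * 2777.5 / (986.19 * 346.93)
eta = 0.82236


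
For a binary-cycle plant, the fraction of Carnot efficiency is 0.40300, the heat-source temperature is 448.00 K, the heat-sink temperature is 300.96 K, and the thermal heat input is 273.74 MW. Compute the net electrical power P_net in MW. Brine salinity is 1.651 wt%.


Step 1: eta = (1 - Tc/Th)*f = (1 - 300.96/448.0)*0.403 = 0.1322704
Step 2: P_net = eta * Q_in = 0.1322704 * 273.74 = 36.208 MW
P_net = 36.208 MW


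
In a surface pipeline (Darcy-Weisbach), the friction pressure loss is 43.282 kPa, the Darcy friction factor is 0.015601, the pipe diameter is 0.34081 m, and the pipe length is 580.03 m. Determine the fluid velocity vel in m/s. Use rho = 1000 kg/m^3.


vel = sqrt(dP*1000*2*D / (f*L*rho))
vel = sqrt(43.282*1000*2*0.34081 / (0.015601*580.03*1000))
vel = 1.8056 m/s


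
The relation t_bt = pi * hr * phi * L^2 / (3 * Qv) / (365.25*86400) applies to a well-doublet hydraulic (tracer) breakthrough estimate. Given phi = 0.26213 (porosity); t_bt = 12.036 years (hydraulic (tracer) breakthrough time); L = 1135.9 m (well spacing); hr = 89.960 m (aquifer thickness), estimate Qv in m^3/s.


Qv = pi*hr*phi*L^2 / (3*t_bt*365.25*86400)
Qv = pi*89.960*0.26213*1135.9^2 / (3*12.036*365.25*86400)
Qv = 0.083886 m^3/s


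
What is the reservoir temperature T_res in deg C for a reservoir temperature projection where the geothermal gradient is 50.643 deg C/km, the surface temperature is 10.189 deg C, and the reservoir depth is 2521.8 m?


T_res = T_surf + grad * d / 1000
T_res = 10.189 + 50.643 * 2521.8 / 1000
T_res = 137.90 deg C


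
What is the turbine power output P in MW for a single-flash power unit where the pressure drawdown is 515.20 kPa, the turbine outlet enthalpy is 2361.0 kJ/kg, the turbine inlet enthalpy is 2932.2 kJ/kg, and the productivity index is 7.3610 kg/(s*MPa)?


Step 1: mdot = PI * dP / 1000 = 7.361 * 515.2 / 1000 = 3.792387 kg/s
Step 2: P = mdot*(h_in - h_out)/1000 = 3.792387*(2932.2 - 2361.0)/1000 = 2.1662 MW
P = 2.1662 MW


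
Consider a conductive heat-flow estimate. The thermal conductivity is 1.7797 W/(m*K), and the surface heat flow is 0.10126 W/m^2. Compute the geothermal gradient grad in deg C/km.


grad = q * 1000 / k
grad = 0.10126 * 1000 / 1.7797
grad = 56.897 deg C/km


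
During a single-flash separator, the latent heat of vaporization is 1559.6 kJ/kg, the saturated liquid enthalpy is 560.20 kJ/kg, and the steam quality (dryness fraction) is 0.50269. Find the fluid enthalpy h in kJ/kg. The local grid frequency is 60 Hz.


h = hf + x * hfg
h = 560.20 + 0.50269 * 1559.6
h = 1344.2 kJ/kg


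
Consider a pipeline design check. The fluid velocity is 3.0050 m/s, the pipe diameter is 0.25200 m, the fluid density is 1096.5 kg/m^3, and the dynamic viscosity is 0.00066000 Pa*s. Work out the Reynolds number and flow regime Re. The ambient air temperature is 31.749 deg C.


Step 1: Re = rho*vel*D/mu = 1096.5*3.005*0.252/0.00066 = 1.2581e+06
Step 2: Re = 1.2581e+06 > 4000, so flow is turbulent.
Re = 1.2581e+06 (turbulent)


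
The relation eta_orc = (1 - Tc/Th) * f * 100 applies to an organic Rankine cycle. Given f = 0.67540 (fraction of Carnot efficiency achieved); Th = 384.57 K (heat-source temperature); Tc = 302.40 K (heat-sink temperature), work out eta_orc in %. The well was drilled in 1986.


eta_orc = (1 - Tc/Th) * f * 100
eta_orc = (1 - 302.40/384.57) * 0.67540 * 100
eta_orc = 14.431 %


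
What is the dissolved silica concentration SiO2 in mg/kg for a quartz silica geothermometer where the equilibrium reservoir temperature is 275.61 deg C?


SiO2 = 10^(5.19 - 1309/(T_eq + 273.15))
SiO2 = 10^(5.19 - 1309/(275.61 + 273.15))
SiO2 = 637.71 mg/kg


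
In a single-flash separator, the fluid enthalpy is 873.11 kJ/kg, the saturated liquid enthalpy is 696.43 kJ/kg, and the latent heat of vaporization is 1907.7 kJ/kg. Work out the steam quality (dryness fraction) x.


x = (h - hf) / hfg
x = (873.11 - 696.43) / 1907.7
x = 0.092614


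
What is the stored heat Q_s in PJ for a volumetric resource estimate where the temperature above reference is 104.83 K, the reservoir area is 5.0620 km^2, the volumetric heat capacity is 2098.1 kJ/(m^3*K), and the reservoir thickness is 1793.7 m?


Step 1: Vr = A*1e6*hr = 5.062*1e6*1793.7 = 9.079709e+09 m^3
Step 2: Q_s = Vr*rhoc*dT/1e12 = 9.079709e+09*2098.1*104.83/1e12 = 1997.0 PJ
Q_s = 1997.0 PJ


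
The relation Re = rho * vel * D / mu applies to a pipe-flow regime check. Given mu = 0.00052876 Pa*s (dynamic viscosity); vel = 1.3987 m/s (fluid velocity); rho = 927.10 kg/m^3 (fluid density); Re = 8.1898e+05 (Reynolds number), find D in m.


D = Re * mu / (rho * vel)
D = 8.1898e+05 * 0.00052876 / (927.10 * 1.3987)
D = 0.33395 m


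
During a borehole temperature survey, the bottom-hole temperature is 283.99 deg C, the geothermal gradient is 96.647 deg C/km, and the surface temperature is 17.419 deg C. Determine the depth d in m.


d = (T_d - T_surf) / grad * 1000
d = (283.99 - 17.419) / 96.647 * 1000
d = 2758.2 m


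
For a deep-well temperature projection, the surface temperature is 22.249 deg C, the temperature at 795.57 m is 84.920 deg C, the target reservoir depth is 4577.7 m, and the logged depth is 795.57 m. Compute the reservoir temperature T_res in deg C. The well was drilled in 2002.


Step 1: grad = (T_d1 - T_surf)/d1 * 1000 = (84.92 - 22.249)/795.57 * 1000 = 78.77497 deg C/km
Step 2: T_res = T_surf + grad*d2/1000 = 22.249 + 78.77497*4577.7/1000 = 382.86 deg C
T_res = 382.86 deg C


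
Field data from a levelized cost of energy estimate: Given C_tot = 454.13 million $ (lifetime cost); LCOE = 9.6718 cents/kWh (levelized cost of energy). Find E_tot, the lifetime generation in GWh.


E_tot = C_tot / LCOE * 100
E_tot = 454.13 / 9.6718 * 100
E_tot = 4695.4 GWh


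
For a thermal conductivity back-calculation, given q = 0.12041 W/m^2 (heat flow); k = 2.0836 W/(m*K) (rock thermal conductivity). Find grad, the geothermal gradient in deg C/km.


grad = q / k * 1000
grad = 0.12041 / 2.0836 * 1000
grad = 57.789 deg C/km


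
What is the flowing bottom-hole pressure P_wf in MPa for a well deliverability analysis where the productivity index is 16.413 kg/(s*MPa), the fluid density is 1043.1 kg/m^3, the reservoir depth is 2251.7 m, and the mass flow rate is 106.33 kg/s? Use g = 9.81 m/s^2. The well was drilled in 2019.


Step 1: P_i = rho*g*h/1e6 = 1043.1*9.81*2251.7/1e6 = 23.04122 MPa
Step 2: P_wf = P_i - mdot/PI = 23.04122 - 106.33/16.413 = 16.563 MPa
P_wf = 16.563 MPa


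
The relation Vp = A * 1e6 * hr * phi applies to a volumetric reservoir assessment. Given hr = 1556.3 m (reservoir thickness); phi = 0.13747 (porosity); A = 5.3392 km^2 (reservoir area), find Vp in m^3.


Vp = A * 1e6 * hr * phi
Vp = 5.3392 * 1e6 * 1556.3 * 0.13747
Vp = 1.1423e+09 m^3
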